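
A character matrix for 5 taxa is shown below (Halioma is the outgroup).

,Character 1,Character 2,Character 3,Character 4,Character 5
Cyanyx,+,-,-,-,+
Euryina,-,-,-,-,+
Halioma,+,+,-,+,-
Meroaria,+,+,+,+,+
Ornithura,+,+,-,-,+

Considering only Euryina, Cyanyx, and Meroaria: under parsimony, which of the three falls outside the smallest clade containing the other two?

Character polarity is set by the outgroup: the derived state is whichever differs from the outgroup's state, so for Character 1, Character 2, Character 4 the derived state is '-', and for the remaining characters it is '+'.
Character 1: derived state '-' in Euryina only — an autapomorphy, so it tells us nothing about relationships among taxa.
Only Cyanyx and Euryina show the derived state '-' for Character 2, supporting them as a clade.
Character 3 (derived state '+') is unique to Meroaria (autapomorphy; uninformative for grouping).
Character 4 (derived state '-') is shared by Cyanyx, Euryina, and Ornithura — a synapomorphy uniting that clade.
All ingroup taxa share the derived state '+' for Character 5; it defines the ingroup but does not resolve relationships within it.
Most parsimonious ingroup topology: (((Cyanyx,Euryina),Ornithura),Meroaria).
Cyanyx and Euryina share a more recent common ancestor with each other than either does with Meroaria, so Meroaria is the least closely related of the three.

Meroaria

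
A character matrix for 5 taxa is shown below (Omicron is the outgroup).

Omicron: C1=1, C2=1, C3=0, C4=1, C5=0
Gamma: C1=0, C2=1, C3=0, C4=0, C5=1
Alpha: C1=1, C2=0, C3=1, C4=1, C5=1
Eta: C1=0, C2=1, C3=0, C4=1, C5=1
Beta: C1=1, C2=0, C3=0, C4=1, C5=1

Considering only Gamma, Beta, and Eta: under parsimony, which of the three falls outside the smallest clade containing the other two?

Beta

Character polarity is set by the outgroup: the derived state is whichever differs from the outgroup's state, so for C1, C2, C4 the derived state is '0', and for the remaining characters it is '1'.
C1 (derived state '0') is shared by Eta and Gamma — a synapomorphy uniting that clade.
C2: derived state '0' in Alpha and Beta only — synapomorphy for {Alpha, Beta}.
C3 (derived state '1') is unique to Alpha (autapomorphy; uninformative for grouping).
C4 (derived state '0') is unique to Gamma (autapomorphy; uninformative for grouping).
C5 (derived state '1') is shared by all ingroup taxa — unites the whole ingroup.
Most parsimonious ingroup topology: ((Gamma,Eta),(Alpha,Beta)).
Eta and Gamma share a more recent common ancestor with each other than either does with Beta, so Beta is the least closely related of the three.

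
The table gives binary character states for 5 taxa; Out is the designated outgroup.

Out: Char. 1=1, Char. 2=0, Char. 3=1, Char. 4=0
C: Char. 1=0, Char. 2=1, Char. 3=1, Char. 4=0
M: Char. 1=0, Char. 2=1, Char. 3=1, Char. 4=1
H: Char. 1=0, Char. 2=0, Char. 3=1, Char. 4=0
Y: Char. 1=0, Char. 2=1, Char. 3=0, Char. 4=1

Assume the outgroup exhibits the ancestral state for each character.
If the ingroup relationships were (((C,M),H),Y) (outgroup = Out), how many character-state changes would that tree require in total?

Map each character onto (((C,M),H),Y) (rooted by Out) and count the minimum state changes it requires (Fitch parsimony):
Char. 1: 1; Char. 2: 2; Char. 3: 1; Char. 4: 2.
Total tree length = 6.

6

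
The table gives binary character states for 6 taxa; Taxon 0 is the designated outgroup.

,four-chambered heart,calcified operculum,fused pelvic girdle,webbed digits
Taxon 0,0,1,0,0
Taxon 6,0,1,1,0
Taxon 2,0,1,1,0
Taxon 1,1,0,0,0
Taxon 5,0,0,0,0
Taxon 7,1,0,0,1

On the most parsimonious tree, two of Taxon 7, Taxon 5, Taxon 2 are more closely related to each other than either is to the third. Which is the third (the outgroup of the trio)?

Character polarity is set by the outgroup: the derived state is whichever differs from the outgroup's state, so for calcified operculum the derived state is '0', and for the remaining characters it is '1'.
Only Taxon 1 and Taxon 7 show the derived state '1' for four-chambered heart, supporting them as a clade.
calcified operculum (derived state '0') is shared by Taxon 1, Taxon 5, and Taxon 7 — a synapomorphy uniting that clade.
Only Taxon 2 and Taxon 6 show the derived state '1' for fused pelvic girdle, supporting them as a clade.
webbed digits: derived state '1' in Taxon 7 only — an autapomorphy, so it tells us nothing about relationships among taxa.
Most parsimonious ingroup topology: ((Taxon 6,Taxon 2),((Taxon 1,Taxon 7),Taxon 5)).
Taxon 5 and Taxon 7 share a more recent common ancestor with each other than either does with Taxon 2, so Taxon 2 is the least closely related of the three.

Taxon 2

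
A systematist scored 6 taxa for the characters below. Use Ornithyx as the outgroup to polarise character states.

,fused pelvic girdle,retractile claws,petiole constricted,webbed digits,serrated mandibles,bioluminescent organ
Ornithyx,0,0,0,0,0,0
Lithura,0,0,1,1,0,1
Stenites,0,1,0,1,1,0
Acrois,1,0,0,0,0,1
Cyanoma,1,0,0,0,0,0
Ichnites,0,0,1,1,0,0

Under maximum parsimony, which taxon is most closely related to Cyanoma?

The outgroup has state '0' for every character, so '1' is the derived state throughout.
fused pelvic girdle: derived state '1' in Acrois and Cyanoma only — synapomorphy for {Acrois, Cyanoma}.
retractile claws: derived state '1' in Stenites only — an autapomorphy, so it tells us nothing about relationships among taxa.
Only Ichnites and Lithura show the derived state '1' for petiole constricted, supporting them as a clade.
webbed digits (derived state '1') is shared by Ichnites, Lithura, and Stenites — a synapomorphy uniting that clade.
serrated mandibles: derived state '1' in Stenites only — an autapomorphy, so it tells us nothing about relationships among taxa.
bioluminescent organ (state '1') occurs in Acrois and Lithura but conflicts with the nesting implied by the other characters — most parsimoniously interpreted as homoplasy.
Most parsimonious ingroup topology: (((Lithura,Ichnites),Stenites),(Acrois,Cyanoma)).
Cyanoma and Acrois form a cherry on this tree, so they are sister taxa.

Acrois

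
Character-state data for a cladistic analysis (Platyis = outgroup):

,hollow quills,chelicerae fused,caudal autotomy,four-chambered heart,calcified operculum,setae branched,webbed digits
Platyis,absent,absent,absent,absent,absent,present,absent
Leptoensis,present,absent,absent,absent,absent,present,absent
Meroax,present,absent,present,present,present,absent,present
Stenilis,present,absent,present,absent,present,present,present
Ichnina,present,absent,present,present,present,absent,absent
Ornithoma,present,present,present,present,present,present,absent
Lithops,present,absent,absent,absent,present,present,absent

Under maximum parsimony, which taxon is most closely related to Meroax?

Character polarity is set by the outgroup: the derived state is whichever differs from the outgroup's state, so for setae branched the derived state is 'absent', and for the remaining characters it is 'present'.
hollow quills (derived state 'present') is shared by all ingroup taxa — unites the whole ingroup.
chelicerae fused (derived state 'present') is unique to Ornithoma (autapomorphy; uninformative for grouping).
Only Ichnina, Meroax, Ornithoma, and Stenilis show the derived state 'present' for caudal autotomy, supporting them as a clade.
four-chambered heart: derived state 'present' in Ichnina, Meroax, and Ornithoma only — synapomorphy for {Ichnina, Meroax, Ornithoma}.
calcified operculum (derived state 'present') is shared by Ichnina, Lithops, Meroax, Ornithoma, and Stenilis — a synapomorphy uniting that clade.
setae branched: derived state 'absent' in Ichnina and Meroax only — synapomorphy for {Ichnina, Meroax}.
webbed digits (state 'present') occurs in Meroax and Stenilis but conflicts with the nesting implied by the other characters — most parsimoniously interpreted as homoplasy.
Most parsimonious ingroup topology: (Leptoensis,((((Meroax,Ichnina),Ornithoma),Stenilis),Lithops)).
Meroax and Ichnina form a cherry on this tree, so they are sister taxa.

Ichnina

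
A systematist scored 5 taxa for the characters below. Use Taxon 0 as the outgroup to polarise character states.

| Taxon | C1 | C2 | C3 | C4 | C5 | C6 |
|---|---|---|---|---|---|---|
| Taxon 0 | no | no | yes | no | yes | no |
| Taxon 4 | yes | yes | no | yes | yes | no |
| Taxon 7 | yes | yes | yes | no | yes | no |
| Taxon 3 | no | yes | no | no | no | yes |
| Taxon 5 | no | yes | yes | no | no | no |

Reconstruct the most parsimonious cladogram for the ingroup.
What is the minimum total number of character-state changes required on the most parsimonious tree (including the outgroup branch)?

7

Character polarity is set by the outgroup: the derived state is whichever differs from the outgroup's state, so for C3, C5 the derived state is 'no', and for the remaining characters it is 'yes'.
C1: derived state 'yes' in Taxon 4 and Taxon 7 only — synapomorphy for {Taxon 4, Taxon 7}.
C2 (derived state 'yes') is shared by all ingroup taxa — unites the whole ingroup.
C3 groups Taxon 3 and Taxon 4, which is incompatible with the clades supported by the remaining characters; treating it as convergent (homoplasy) costs fewer steps than any alternative tree.
C4: derived state 'yes' in Taxon 4 only — an autapomorphy, so it tells us nothing about relationships among taxa.
C5 (derived state 'no') is shared by Taxon 3 and Taxon 5 — a synapomorphy uniting that clade.
C6: derived state 'yes' in Taxon 3 only — an autapomorphy, so it tells us nothing about relationships among taxa.
Most parsimonious ingroup topology: ((Taxon 4,Taxon 7),(Taxon 3,Taxon 5)).
Changes per character on this tree: C1: 1; C2: 1; C3: 2; C4: 1; C5: 1; C6: 1.
Total = 7.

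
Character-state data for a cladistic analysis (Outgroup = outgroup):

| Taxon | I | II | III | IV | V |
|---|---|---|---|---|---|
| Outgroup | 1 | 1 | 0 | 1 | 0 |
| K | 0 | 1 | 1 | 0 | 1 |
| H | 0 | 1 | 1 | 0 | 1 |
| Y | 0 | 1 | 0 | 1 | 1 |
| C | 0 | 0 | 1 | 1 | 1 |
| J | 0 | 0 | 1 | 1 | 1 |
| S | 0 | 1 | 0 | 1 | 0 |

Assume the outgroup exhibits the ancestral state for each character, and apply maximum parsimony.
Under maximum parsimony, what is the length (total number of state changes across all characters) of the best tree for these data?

Character polarity is set by the outgroup: the derived state is whichever differs from the outgroup's state, so for I, II, IV the derived state is '0', and for the remaining characters it is '1'.
I (derived state '0') is shared by all ingroup taxa — unites the whole ingroup.
II (derived state '0') is shared by C and J — a synapomorphy uniting that clade.
Only C, H, J, and K show the derived state '1' for III, supporting them as a clade.
IV (derived state '0') is shared by H and K — a synapomorphy uniting that clade.
Only C, H, J, K, and Y show the derived state '1' for V, supporting them as a clade.
Most parsimonious ingroup topology: ((((K,H),(C,J)),Y),S).
Changes per character on this tree: I: 1; II: 1; III: 1; IV: 1; V: 1.
Total = 5.

5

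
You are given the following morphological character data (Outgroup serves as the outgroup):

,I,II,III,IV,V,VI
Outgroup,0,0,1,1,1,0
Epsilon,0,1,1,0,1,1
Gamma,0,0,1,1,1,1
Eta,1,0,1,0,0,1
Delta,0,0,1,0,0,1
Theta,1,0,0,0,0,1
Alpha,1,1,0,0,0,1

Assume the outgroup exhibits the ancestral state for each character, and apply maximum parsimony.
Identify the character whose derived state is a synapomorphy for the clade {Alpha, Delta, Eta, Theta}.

V

Character polarity is set by the outgroup: the derived state is whichever differs from the outgroup's state, so for III, IV, V the derived state is '0', and for the remaining characters it is '1'.
Only Alpha, Eta, and Theta show the derived state '1' for I, supporting them as a clade.
II groups Alpha and Epsilon, which is incompatible with the clades supported by the remaining characters; treating it as convergent (homoplasy) costs fewer steps than any alternative tree.
Only Alpha and Theta show the derived state '0' for III, supporting them as a clade.
IV: derived state '0' in Alpha, Delta, Epsilon, Eta, and Theta only — synapomorphy for {Alpha, Delta, Epsilon, Eta, Theta}.
V (derived state '0') is shared by Alpha, Delta, Eta, and Theta — a synapomorphy uniting that clade.
All ingroup taxa share the derived state '1' for VI; it defines the ingroup but does not resolve relationships within it.
Most parsimonious ingroup topology: ((Epsilon,((Eta,(Theta,Alpha)),Delta)),Gamma).
The clade {Alpha, Delta, Eta, Theta} is supported by V: its derived state '0' occurs in exactly those taxa and in no other taxon (including the outgroup).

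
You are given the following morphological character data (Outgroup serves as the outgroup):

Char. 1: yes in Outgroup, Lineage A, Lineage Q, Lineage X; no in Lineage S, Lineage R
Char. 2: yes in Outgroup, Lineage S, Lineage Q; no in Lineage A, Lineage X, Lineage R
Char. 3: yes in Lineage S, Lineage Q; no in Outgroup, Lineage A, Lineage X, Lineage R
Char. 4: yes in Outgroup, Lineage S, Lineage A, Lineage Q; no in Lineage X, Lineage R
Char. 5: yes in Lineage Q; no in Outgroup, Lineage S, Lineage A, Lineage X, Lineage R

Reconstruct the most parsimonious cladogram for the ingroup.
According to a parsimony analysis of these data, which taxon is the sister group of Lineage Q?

Character polarity is set by the outgroup: the derived state is whichever differs from the outgroup's state, so for Char. 1, Char. 2, Char. 4 the derived state is 'no', and for the remaining characters it is 'yes'.
Char. 1 (state 'no') occurs in Lineage R and Lineage S but conflicts with the nesting implied by the other characters — most parsimoniously interpreted as homoplasy.
Char. 2: derived state 'no' in Lineage A, Lineage R, and Lineage X only — synapomorphy for {Lineage A, Lineage R, Lineage X}.
Char. 3 (derived state 'yes') is shared by Lineage Q and Lineage S — a synapomorphy uniting that clade.
Char. 4: derived state 'no' in Lineage R and Lineage X only — synapomorphy for {Lineage R, Lineage X}.
Char. 5: derived state 'yes' in Lineage Q only — an autapomorphy, so it tells us nothing about relationships among taxa.
Most parsimonious ingroup topology: ((Lineage S,Lineage Q),(Lineage A,(Lineage X,Lineage R))).
Lineage Q and Lineage S form a cherry on this tree, so they are sister taxa.

Lineage S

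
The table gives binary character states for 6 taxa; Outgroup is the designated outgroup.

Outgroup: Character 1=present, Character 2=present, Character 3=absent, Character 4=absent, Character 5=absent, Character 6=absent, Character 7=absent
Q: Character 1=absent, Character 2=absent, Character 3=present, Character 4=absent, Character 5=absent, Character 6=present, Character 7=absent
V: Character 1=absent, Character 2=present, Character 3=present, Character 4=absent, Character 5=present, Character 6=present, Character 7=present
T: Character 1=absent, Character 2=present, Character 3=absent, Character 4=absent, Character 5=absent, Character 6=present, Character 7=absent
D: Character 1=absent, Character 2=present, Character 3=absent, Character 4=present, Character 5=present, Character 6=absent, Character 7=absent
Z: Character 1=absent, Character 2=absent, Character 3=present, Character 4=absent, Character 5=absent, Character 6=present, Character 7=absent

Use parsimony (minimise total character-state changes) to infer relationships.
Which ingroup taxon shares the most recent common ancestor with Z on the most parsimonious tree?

Q

Character polarity is set by the outgroup: the derived state is whichever differs from the outgroup's state, so for Character 1, Character 2 the derived state is 'absent', and for the remaining characters it is 'present'.
Character 1 (derived state 'absent') is shared by all ingroup taxa — unites the whole ingroup.
Character 2 (derived state 'absent') is shared by Q and Z — a synapomorphy uniting that clade.
Character 3: derived state 'present' in Q, V, and Z only — synapomorphy for {Q, V, Z}.
Character 4: derived state 'present' in D only — an autapomorphy, so it tells us nothing about relationships among taxa.
Character 5 groups D and V, which is incompatible with the clades supported by the remaining characters; treating it as convergent (homoplasy) costs fewer steps than any alternative tree.
Character 6 (derived state 'present') is shared by Q, T, V, and Z — a synapomorphy uniting that clade.
Character 7 (derived state 'present') is unique to V (autapomorphy; uninformative for grouping).
Most parsimonious ingroup topology: ((((Q,Z),V),T),D).
Z and Q form a cherry on this tree, so they are sister taxa.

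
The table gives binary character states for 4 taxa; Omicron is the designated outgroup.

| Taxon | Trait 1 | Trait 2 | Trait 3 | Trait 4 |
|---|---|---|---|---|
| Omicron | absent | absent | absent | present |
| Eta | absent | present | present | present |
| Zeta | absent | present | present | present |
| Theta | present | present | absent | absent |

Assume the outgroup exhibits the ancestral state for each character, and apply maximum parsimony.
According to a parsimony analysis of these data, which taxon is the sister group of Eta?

Character polarity is set by the outgroup: the derived state is whichever differs from the outgroup's state, so for Trait 4 the derived state is 'absent', and for the remaining characters it is 'present'.
Trait 1 (derived state 'present') is unique to Theta (autapomorphy; uninformative for grouping).
Trait 2 (derived state 'present') is shared by all ingroup taxa — unites the whole ingroup.
Only Eta and Zeta show the derived state 'present' for Trait 3, supporting them as a clade.
Trait 4: derived state 'absent' in Theta only — an autapomorphy, so it tells us nothing about relationships among taxa.
Most parsimonious ingroup topology: ((Eta,Zeta),Theta).
Eta and Zeta form a cherry on this tree, so they are sister taxa.

Zeta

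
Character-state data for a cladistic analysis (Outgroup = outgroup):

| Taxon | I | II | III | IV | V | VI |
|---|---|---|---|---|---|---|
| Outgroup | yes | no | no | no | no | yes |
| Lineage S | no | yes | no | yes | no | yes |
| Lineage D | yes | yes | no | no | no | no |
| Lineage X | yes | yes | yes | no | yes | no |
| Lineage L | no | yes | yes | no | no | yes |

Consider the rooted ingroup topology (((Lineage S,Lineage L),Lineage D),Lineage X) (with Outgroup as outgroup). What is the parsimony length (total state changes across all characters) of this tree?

Map each character onto (((Lineage S,Lineage L),Lineage D),Lineage X) (rooted by Outgroup) and count the minimum state changes it requires (Fitch parsimony):
I: 1; II: 1; III: 2; IV: 1; V: 1; VI: 2.
Total tree length = 8.

8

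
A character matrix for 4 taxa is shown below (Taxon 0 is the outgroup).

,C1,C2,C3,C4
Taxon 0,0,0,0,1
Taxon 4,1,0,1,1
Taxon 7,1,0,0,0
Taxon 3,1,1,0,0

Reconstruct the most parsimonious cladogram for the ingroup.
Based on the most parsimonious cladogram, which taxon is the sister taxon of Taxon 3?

Character polarity is set by the outgroup: the derived state is whichever differs from the outgroup's state, so for C4 the derived state is '0', and for the remaining characters it is '1'.
C1 (derived state '1') is shared by all ingroup taxa — unites the whole ingroup.
C2: derived state '1' in Taxon 3 only — an autapomorphy, so it tells us nothing about relationships among taxa.
C3: derived state '1' in Taxon 4 only — an autapomorphy, so it tells us nothing about relationships among taxa.
Only Taxon 3 and Taxon 7 show the derived state '0' for C4, supporting them as a clade.
Most parsimonious ingroup topology: (Taxon 4,(Taxon 7,Taxon 3)).
Taxon 3 and Taxon 7 form a cherry on this tree, so they are sister taxa.

Taxon 7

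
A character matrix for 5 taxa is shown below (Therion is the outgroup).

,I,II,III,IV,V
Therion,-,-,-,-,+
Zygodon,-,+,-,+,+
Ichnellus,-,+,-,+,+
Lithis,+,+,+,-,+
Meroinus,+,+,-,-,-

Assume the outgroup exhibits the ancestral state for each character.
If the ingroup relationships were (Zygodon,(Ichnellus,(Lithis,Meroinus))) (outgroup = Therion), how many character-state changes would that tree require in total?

Map each character onto (Zygodon,(Ichnellus,(Lithis,Meroinus))) (rooted by Therion) and count the minimum state changes it requires (Fitch parsimony):
I: 1; II: 1; III: 1; IV: 2; V: 1.
Total tree length = 6.

6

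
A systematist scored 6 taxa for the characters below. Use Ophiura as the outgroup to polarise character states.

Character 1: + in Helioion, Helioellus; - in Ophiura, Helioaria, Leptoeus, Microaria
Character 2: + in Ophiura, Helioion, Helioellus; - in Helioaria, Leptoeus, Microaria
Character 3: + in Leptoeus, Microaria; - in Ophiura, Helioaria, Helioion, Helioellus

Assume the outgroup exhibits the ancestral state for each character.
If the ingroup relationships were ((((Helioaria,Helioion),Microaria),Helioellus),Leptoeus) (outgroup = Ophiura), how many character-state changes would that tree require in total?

7

Map each character onto ((((Helioaria,Helioion),Microaria),Helioellus),Leptoeus) (rooted by Ophiura) and count the minimum state changes it requires (Fitch parsimony):
Character 1: 2; Character 2: 3; Character 3: 2.
Total tree length = 7.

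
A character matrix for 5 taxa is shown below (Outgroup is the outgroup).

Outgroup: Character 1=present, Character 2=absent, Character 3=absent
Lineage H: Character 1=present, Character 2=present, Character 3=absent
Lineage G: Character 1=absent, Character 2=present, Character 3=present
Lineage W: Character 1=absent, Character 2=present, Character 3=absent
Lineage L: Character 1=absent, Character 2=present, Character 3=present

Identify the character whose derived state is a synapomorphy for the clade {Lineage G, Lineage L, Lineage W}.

Character polarity is set by the outgroup: the derived state is whichever differs from the outgroup's state, so for Character 1 the derived state is 'absent', and for the remaining characters it is 'present'.
Character 1 (derived state 'absent') is shared by Lineage G, Lineage L, and Lineage W — a synapomorphy uniting that clade.
All ingroup taxa share the derived state 'present' for Character 2; it defines the ingroup but does not resolve relationships within it.
Only Lineage G and Lineage L show the derived state 'present' for Character 3, supporting them as a clade.
Most parsimonious ingroup topology: (Lineage H,((Lineage G,Lineage L),Lineage W)).
The clade {Lineage G, Lineage L, Lineage W} is supported by Character 1: its derived state 'absent' occurs in exactly those taxa and in no other taxon (including the outgroup).

Character 1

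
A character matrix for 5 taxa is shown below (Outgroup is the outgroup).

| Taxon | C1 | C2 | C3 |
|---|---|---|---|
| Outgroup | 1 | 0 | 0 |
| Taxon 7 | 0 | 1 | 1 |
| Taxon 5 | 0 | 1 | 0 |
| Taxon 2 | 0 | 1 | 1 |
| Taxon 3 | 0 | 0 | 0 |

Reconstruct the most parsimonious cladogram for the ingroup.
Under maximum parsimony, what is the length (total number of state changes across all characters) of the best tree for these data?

Character polarity is set by the outgroup: the derived state is whichever differs from the outgroup's state, so for C1 the derived state is '0', and for the remaining characters it is '1'.
All ingroup taxa share the derived state '0' for C1; it defines the ingroup but does not resolve relationships within it.
C2 (derived state '1') is shared by Taxon 2, Taxon 5, and Taxon 7 — a synapomorphy uniting that clade.
C3 (derived state '1') is shared by Taxon 2 and Taxon 7 — a synapomorphy uniting that clade.
Most parsimonious ingroup topology: (((Taxon 7,Taxon 2),Taxon 5),Taxon 3).
Changes per character on this tree: C1: 1; C2: 1; C3: 1.
Total = 3.

3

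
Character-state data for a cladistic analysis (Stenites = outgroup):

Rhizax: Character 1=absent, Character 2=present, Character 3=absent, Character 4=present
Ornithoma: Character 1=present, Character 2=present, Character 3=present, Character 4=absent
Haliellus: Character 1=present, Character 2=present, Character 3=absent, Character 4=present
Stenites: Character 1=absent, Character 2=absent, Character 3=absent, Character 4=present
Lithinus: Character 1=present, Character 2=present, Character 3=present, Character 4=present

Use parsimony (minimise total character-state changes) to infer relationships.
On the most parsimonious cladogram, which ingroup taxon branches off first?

Character polarity is set by the outgroup: the derived state is whichever differs from the outgroup's state, so for Character 4 the derived state is 'absent', and for the remaining characters it is 'present'.
Only Haliellus, Lithinus, and Ornithoma show the derived state 'present' for Character 1, supporting them as a clade.
All ingroup taxa share the derived state 'present' for Character 2; it defines the ingroup but does not resolve relationships within it.
Only Lithinus and Ornithoma show the derived state 'present' for Character 3, supporting them as a clade.
Character 4 (derived state 'absent') is unique to Ornithoma (autapomorphy; uninformative for grouping).
Most parsimonious ingroup topology: ((Haliellus,(Ornithoma,Lithinus)),Rhizax).
Rhizax is sister to the clade containing all other ingroup taxa, so it is the earliest-diverging (most basal) ingroup lineage.

Rhizax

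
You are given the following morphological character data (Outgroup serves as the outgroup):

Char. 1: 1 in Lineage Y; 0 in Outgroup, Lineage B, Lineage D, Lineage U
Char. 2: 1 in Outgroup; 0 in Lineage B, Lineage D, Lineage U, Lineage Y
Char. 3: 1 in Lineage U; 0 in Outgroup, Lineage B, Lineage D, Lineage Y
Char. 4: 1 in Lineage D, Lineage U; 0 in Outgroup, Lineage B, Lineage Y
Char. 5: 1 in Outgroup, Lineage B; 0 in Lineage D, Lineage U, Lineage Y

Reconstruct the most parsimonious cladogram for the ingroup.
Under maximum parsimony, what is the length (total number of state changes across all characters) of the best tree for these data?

5

Character polarity is set by the outgroup: the derived state is whichever differs from the outgroup's state, so for Char. 2, Char. 5 the derived state is '0', and for the remaining characters it is '1'.
Char. 1 (derived state '1') is unique to Lineage Y (autapomorphy; uninformative for grouping).
All ingroup taxa share the derived state '0' for Char. 2; it defines the ingroup but does not resolve relationships within it.
Char. 3 (derived state '1') is unique to Lineage U (autapomorphy; uninformative for grouping).
Only Lineage D and Lineage U show the derived state '1' for Char. 4, supporting them as a clade.
Char. 5 (derived state '0') is shared by Lineage D, Lineage U, and Lineage Y — a synapomorphy uniting that clade.
Most parsimonious ingroup topology: (Lineage B,((Lineage D,Lineage U),Lineage Y)).
Changes per character on this tree: Char. 1: 1; Char. 2: 1; Char. 3: 1; Char. 4: 1; Char. 5: 1.
Total = 5.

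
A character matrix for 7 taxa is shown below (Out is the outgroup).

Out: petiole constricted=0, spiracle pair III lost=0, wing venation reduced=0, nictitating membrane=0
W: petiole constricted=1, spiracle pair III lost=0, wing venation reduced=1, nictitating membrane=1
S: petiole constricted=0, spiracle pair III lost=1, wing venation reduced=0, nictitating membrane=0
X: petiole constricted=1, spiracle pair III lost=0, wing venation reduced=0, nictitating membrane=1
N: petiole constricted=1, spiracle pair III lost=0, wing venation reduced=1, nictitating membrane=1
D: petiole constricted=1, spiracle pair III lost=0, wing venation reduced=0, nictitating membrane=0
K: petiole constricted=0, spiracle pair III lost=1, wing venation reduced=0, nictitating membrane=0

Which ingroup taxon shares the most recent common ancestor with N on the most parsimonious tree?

W

The outgroup has state '0' for every character, so '1' is the derived state throughout.
Only D, N, W, and X show the derived state '1' for petiole constricted, supporting them as a clade.
Only K and S show the derived state '1' for spiracle pair III lost, supporting them as a clade.
wing venation reduced (derived state '1') is shared by N and W — a synapomorphy uniting that clade.
Only N, W, and X show the derived state '1' for nictitating membrane, supporting them as a clade.
Most parsimonious ingroup topology: ((((W,N),X),D),(S,K)).
N and W form a cherry on this tree, so they are sister taxa.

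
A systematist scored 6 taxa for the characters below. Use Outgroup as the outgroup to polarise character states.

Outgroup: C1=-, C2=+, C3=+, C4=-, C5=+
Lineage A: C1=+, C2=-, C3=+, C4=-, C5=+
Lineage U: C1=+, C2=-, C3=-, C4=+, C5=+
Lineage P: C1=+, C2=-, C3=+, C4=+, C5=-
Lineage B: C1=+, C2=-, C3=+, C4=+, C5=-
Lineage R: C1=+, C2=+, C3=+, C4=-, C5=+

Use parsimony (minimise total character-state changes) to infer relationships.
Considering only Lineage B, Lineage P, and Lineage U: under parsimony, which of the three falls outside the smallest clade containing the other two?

Lineage U

Character polarity is set by the outgroup: the derived state is whichever differs from the outgroup's state, so for C2, C3, C5 the derived state is '-', and for the remaining characters it is '+'.
All ingroup taxa share the derived state '+' for C1; it defines the ingroup but does not resolve relationships within it.
C2 (derived state '-') is shared by Lineage A, Lineage B, Lineage P, and Lineage U — a synapomorphy uniting that clade.
C3 (derived state '-') is unique to Lineage U (autapomorphy; uninformative for grouping).
C4: derived state '+' in Lineage B, Lineage P, and Lineage U only — synapomorphy for {Lineage B, Lineage P, Lineage U}.
Only Lineage B and Lineage P show the derived state '-' for C5, supporting them as a clade.
Most parsimonious ingroup topology: ((Lineage A,(Lineage U,(Lineage P,Lineage B))),Lineage R).
Lineage P and Lineage B share a more recent common ancestor with each other than either does with Lineage U, so Lineage U is the least closely related of the three.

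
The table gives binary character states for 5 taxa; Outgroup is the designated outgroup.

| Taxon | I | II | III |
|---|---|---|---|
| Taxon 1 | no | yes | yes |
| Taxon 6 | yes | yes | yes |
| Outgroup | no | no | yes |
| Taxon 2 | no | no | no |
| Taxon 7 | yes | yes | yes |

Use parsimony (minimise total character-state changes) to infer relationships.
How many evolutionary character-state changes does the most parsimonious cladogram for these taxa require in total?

3

Character polarity is set by the outgroup: the derived state is whichever differs from the outgroup's state, so for III the derived state is 'no', and for the remaining characters it is 'yes'.
I (derived state 'yes') is shared by Taxon 6 and Taxon 7 — a synapomorphy uniting that clade.
II: derived state 'yes' in Taxon 1, Taxon 6, and Taxon 7 only — synapomorphy for {Taxon 1, Taxon 6, Taxon 7}.
III: derived state 'no' in Taxon 2 only — an autapomorphy, so it tells us nothing about relationships among taxa.
Most parsimonious ingroup topology: (Taxon 2,((Taxon 6,Taxon 7),Taxon 1)).
Changes per character on this tree: I: 1; II: 1; III: 1.
Total = 3.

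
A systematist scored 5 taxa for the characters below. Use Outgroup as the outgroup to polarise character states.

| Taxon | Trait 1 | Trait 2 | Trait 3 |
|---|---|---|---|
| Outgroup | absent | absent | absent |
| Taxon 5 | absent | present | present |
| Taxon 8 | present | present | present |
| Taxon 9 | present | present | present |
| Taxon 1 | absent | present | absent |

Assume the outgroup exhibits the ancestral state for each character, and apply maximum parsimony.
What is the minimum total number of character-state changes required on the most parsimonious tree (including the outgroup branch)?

3

The outgroup has state 'absent' for every character, so 'present' is the derived state throughout.
Trait 1 (derived state 'present') is shared by Taxon 8 and Taxon 9 — a synapomorphy uniting that clade.
All ingroup taxa share the derived state 'present' for Trait 2; it defines the ingroup but does not resolve relationships within it.
Trait 3 (derived state 'present') is shared by Taxon 5, Taxon 8, and Taxon 9 — a synapomorphy uniting that clade.
Most parsimonious ingroup topology: (((Taxon 8,Taxon 9),Taxon 5),Taxon 1).
Changes per character on this tree: Trait 1: 1; Trait 2: 1; Trait 3: 1.
Total = 3.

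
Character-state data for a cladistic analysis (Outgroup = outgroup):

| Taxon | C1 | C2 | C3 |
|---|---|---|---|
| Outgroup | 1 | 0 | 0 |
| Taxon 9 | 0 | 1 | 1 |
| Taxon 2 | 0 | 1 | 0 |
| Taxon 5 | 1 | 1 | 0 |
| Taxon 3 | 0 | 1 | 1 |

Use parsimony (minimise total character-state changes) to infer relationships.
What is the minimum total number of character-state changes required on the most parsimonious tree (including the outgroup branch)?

3

Character polarity is set by the outgroup: the derived state is whichever differs from the outgroup's state, so for C1 the derived state is '0', and for the remaining characters it is '1'.
C1: derived state '0' in Taxon 2, Taxon 3, and Taxon 9 only — synapomorphy for {Taxon 2, Taxon 3, Taxon 9}.
All ingroup taxa share the derived state '1' for C2; it defines the ingroup but does not resolve relationships within it.
C3: derived state '1' in Taxon 3 and Taxon 9 only — synapomorphy for {Taxon 3, Taxon 9}.
Most parsimonious ingroup topology: (((Taxon 9,Taxon 3),Taxon 2),Taxon 5).
Changes per character on this tree: C1: 1; C2: 1; C3: 1.
Total = 3.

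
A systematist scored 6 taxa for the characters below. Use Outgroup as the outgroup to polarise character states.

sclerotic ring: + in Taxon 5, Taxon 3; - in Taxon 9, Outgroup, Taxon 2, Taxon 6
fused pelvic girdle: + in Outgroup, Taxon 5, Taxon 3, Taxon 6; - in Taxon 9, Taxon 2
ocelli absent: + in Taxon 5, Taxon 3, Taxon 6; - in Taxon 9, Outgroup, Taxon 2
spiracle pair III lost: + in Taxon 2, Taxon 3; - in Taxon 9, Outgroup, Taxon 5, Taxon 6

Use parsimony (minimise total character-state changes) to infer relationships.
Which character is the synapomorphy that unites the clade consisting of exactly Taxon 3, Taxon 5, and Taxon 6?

Character polarity is set by the outgroup: the derived state is whichever differs from the outgroup's state, so for fused pelvic girdle the derived state is '-', and for the remaining characters it is '+'.
sclerotic ring (derived state '+') is shared by Taxon 3 and Taxon 5 — a synapomorphy uniting that clade.
Only Taxon 2 and Taxon 9 show the derived state '-' for fused pelvic girdle, supporting them as a clade.
ocelli absent: derived state '+' in Taxon 3, Taxon 5, and Taxon 6 only — synapomorphy for {Taxon 3, Taxon 5, Taxon 6}.
spiracle pair III lost groups Taxon 2 and Taxon 3, which is incompatible with the clades supported by the remaining characters; treating it as convergent (homoplasy) costs fewer steps than any alternative tree.
Most parsimonious ingroup topology: ((Taxon 6,(Taxon 5,Taxon 3)),(Taxon 9,Taxon 2)).
The clade {Taxon 3, Taxon 5, Taxon 6} is supported by ocelli absent: its derived state '+' occurs in exactly those taxa and in no other taxon (including the outgroup).

ocelli absent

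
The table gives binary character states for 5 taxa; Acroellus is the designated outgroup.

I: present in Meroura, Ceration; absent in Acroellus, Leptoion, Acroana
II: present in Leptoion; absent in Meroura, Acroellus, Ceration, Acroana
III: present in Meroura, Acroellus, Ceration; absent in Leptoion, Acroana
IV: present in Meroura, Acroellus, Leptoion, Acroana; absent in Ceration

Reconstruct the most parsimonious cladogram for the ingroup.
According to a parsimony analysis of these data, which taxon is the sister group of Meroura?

Character polarity is set by the outgroup: the derived state is whichever differs from the outgroup's state, so for III, IV the derived state is 'absent', and for the remaining characters it is 'present'.
I: derived state 'present' in Ceration and Meroura only — synapomorphy for {Ceration, Meroura}.
II: derived state 'present' in Leptoion only — an autapomorphy, so it tells us nothing about relationships among taxa.
Only Acroana and Leptoion show the derived state 'absent' for III, supporting them as a clade.
IV (derived state 'absent') is unique to Ceration (autapomorphy; uninformative for grouping).
Most parsimonious ingroup topology: ((Acroana,Leptoion),(Ceration,Meroura)).
Meroura and Ceration form a cherry on this tree, so they are sister taxa.

Ceration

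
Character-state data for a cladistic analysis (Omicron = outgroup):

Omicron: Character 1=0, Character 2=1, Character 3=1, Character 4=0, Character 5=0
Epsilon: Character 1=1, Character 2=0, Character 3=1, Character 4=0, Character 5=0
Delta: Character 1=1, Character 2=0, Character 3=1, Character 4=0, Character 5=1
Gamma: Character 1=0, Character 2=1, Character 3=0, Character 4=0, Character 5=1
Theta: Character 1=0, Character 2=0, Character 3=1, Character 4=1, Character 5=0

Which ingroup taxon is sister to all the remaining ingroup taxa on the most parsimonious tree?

Character polarity is set by the outgroup: the derived state is whichever differs from the outgroup's state, so for Character 2, Character 3 the derived state is '0', and for the remaining characters it is '1'.
Character 1 (derived state '1') is shared by Delta and Epsilon — a synapomorphy uniting that clade.
Only Delta, Epsilon, and Theta show the derived state '0' for Character 2, supporting them as a clade.
Character 3: derived state '0' in Gamma only — an autapomorphy, so it tells us nothing about relationships among taxa.
Character 4 (derived state '1') is unique to Theta (autapomorphy; uninformative for grouping).
Character 5 (state '1') occurs in Delta and Gamma but conflicts with the nesting implied by the other characters — most parsimoniously interpreted as homoplasy.
Most parsimonious ingroup topology: (((Epsilon,Delta),Theta),Gamma).
Gamma is sister to the clade containing all other ingroup taxa, so it is the earliest-diverging (most basal) ingroup lineage.

Gamma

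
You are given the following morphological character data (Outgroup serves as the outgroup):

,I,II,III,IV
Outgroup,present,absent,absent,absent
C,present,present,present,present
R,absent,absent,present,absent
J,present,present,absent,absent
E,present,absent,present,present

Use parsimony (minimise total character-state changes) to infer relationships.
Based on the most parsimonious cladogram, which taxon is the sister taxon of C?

Character polarity is set by the outgroup: the derived state is whichever differs from the outgroup's state, so for I the derived state is 'absent', and for the remaining characters it is 'present'.
I: derived state 'absent' in R only — an autapomorphy, so it tells us nothing about relationships among taxa.
II (state 'present') occurs in C and J but conflicts with the nesting implied by the other characters — most parsimoniously interpreted as homoplasy.
III (derived state 'present') is shared by C, E, and R — a synapomorphy uniting that clade.
IV: derived state 'present' in C and E only — synapomorphy for {C, E}.
Most parsimonious ingroup topology: (((C,E),R),J).
C and E form a cherry on this tree, so they are sister taxa.

E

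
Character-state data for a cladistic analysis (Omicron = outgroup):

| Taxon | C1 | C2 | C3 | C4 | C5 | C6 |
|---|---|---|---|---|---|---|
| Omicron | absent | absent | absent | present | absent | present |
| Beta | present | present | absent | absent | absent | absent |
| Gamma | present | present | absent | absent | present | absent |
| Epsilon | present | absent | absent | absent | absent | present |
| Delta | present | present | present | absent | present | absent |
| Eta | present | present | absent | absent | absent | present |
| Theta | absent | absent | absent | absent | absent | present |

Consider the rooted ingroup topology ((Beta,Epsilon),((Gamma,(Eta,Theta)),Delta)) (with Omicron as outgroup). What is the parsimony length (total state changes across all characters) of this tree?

12

Map each character onto ((Beta,Epsilon),((Gamma,(Eta,Theta)),Delta)) (rooted by Omicron) and count the minimum state changes it requires (Fitch parsimony):
C1: 2; C2: 3; C3: 1; C4: 1; C5: 2; C6: 3.
Total tree length = 12.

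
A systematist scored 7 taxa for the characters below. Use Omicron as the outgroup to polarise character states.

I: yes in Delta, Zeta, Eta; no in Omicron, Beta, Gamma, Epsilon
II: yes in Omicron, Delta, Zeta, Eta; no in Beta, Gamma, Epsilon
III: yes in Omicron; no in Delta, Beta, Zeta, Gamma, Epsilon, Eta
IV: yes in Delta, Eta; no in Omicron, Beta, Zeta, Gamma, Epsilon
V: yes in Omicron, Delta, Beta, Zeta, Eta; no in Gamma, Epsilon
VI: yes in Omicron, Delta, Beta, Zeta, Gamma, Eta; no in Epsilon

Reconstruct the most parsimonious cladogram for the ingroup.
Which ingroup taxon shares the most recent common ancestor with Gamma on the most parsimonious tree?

Character polarity is set by the outgroup: the derived state is whichever differs from the outgroup's state, so for II, III, V, VI the derived state is 'no', and for the remaining characters it is 'yes'.
Only Delta, Eta, and Zeta show the derived state 'yes' for I, supporting them as a clade.
II (derived state 'no') is shared by Beta, Epsilon, and Gamma — a synapomorphy uniting that clade.
III (derived state 'no') is shared by all ingroup taxa — unites the whole ingroup.
IV (derived state 'yes') is shared by Delta and Eta — a synapomorphy uniting that clade.
Only Epsilon and Gamma show the derived state 'no' for V, supporting them as a clade.
VI: derived state 'no' in Epsilon only — an autapomorphy, so it tells us nothing about relationships among taxa.
Most parsimonious ingroup topology: (((Delta,Eta),Zeta),(Beta,(Gamma,Epsilon))).
Gamma and Epsilon form a cherry on this tree, so they are sister taxa.

Epsilon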